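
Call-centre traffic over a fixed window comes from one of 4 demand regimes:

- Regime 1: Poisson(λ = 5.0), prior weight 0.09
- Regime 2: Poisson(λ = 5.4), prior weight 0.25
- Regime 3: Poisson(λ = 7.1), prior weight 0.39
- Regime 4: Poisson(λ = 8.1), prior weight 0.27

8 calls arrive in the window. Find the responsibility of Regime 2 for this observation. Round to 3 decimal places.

Apply Bayes' rule: the posterior for each component is proportional to its prior times its likelihood at x.
Component likelihoods at x = 8 calls:
  L_1 = e^(−5.0)·5.0^8/8! = 0.065278
  L_2 = e^(−5.4)·5.4^8/8! = 0.0809915
  L_3 = e^(−7.1)·7.1^8/8! = 0.132146
  L_4 = e^(−8.1)·8.1^8/8! = 0.1395
Multiply by the mixture weights:
  w_1·L_1 = 0.09 × 0.065278 = 0.00587502
  w_2·L_2 = 0.25 × 0.0809915 = 0.0202479
  w_3·L_3 = 0.39 × 0.132146 = 0.0515371
  w_4·L_4 = 0.27 × 0.1395 = 0.037665
Marginal: 0.00587502 + 0.0202479 + 0.0515371 + 0.037665 = 0.115325
P(Regime 2 | data) = 0.0202479 / 0.115325 ≈ 0.176

0.176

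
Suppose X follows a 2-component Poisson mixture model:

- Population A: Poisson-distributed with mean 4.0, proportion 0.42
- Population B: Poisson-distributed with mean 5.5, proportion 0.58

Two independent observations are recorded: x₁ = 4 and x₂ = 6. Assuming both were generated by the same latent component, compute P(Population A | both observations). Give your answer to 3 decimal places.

By Bayes' theorem, P(k | x) = P(Z=k) f_k(x) / Σ_j P(Z=j) f_j(x).
Since both observations come from the same component, the likelihood for component k is f_k(x₁)·f_k(x₂).
  p_A = [e^(−4.0)·4.0^4/4! = 0.195367] × [0.104196] = 0.0203564
  p_B = [e^(−5.5)·5.5^4/4! = 0.155819] × [0.157117] = 0.0244818
Prior × likelihood for each component:
  P(Z=A)·p_A = 0.42 × 0.0203564 = 0.00854968
  P(Z=B)·p_B = 0.58 × 0.0244818 = 0.0141995
Marginal: 0.00854968 + 0.0141995 = 0.0227491
Responsibility of Population A: 0.00854968 / 0.0227491 ≈ 0.376

0.376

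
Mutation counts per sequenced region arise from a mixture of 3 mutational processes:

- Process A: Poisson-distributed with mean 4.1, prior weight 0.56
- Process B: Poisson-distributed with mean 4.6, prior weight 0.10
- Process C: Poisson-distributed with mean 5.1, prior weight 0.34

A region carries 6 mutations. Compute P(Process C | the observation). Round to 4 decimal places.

0.4049

The responsibility of component k is P(Z=k) f_k(x) divided by Σ_j P(Z=j) f_j(x).
Component likelihoods at x = 6 mutations:
  L_A = 0.109336
  L_B = 0.13227
  L_C = 0.149
Weight by the priors:
  P(Z=A)·L_A = 0.56 × 0.109336 = 0.0612282
  P(Z=B)·L_B = 0.10 × 0.13227 = 0.013227
  P(Z=C)·L_C = 0.34 × 0.149 = 0.0506601
Evidence: 0.0612282 + 0.013227 + 0.0506601 = 0.125115
Responsibility of Process C: 0.0506601 / 0.125115 ≈ 0.4049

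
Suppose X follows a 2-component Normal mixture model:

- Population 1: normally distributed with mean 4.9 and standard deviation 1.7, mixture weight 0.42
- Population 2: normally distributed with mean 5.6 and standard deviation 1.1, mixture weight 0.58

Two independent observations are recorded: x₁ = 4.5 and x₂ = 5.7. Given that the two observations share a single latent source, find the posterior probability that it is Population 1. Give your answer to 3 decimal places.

0.304

Posterior ∝ prior × likelihood, so P(k | x) ∝ π_k f_k(x); normalise over all components.
Since both observations come from the same component, the likelihood for component k is f_k(x₁)·f_k(x₂).
  p_1 = [0.228265] × [0.210074] = 0.0479526
  p_2 = [0.219973] × [0.361179] = 0.0794498
Weight by the priors:
  π_1·p_1 = 0.42 × 0.0479526 = 0.0201401
  π_2·p_2 = 0.58 × 0.0794498 = 0.0460809
Normaliser: 0.0201401 + 0.0460809 = 0.066221
So the posterior for Population 1 is 0.0201401 / 0.066221 ≈ 0.304.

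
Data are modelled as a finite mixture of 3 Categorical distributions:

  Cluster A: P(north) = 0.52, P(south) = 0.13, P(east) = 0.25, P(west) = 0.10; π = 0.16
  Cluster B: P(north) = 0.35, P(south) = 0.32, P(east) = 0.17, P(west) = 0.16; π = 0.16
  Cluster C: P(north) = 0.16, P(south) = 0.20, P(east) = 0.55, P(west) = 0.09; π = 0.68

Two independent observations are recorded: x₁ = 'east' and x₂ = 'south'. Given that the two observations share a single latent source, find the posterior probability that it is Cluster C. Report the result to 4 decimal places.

By Bayes' theorem, P(k | x) = π_k f_k(x) / Σ_j π_j f_j(x).
Since both observations come from the same component, the likelihood for component k is f_k(x₁)·f_k(x₂).
  p_A = [0.25] × [0.13] = 0.0325
  p_B = [0.17] × [0.32] = 0.0544
  p_C = [0.55] × [0.2] = 0.11
Weight by the priors:
  π_A·p_A = 0.16 × 0.0325 = 0.0052
  π_B·p_B = 0.16 × 0.0544 = 0.008704
  π_C·p_C = 0.68 × 0.11 = 0.0748
Normaliser: 0.0052 + 0.008704 + 0.0748 = 0.088704
P(Cluster C | x₁,x₂) ≈ 0.8433

0.8433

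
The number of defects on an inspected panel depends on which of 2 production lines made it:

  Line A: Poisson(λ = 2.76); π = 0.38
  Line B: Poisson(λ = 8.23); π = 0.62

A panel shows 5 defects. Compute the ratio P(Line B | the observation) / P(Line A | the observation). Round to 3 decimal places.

1.620

Only the two components matter; the odds are (π_i f_i(x)) / (π_j f_j(x)).
Component likelihoods at x = 5 defects:
  L_A = e^(−2.76)·2.76^5/5! = 0.0844717
  L_B = e^(−8.23)·8.23^5/5! = 0.0838638
Posterior odds = (π_B·L_B) / (π_A·L_A) = (0.62·0.0838638) / (0.38·0.0844717) = 0.0519955 / 0.0320993 ≈ 1.620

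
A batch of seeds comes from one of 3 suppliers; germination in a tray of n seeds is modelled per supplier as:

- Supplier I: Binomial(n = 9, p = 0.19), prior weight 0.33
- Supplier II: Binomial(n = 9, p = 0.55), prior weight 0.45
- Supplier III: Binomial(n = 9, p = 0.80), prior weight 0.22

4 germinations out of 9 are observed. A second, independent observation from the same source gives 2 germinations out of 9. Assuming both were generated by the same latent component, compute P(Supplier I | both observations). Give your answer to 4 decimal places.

0.5904

The responsibility of component k is π_k f_k(x) divided by Σ_j π_j f_j(x).
Since both observations come from the same component, the likelihood for component k is f_k(x₁)·f_k(x₂).
  p_I = [C(9,4)·0.19^4·0.81^5 = 126·0.00130321·0.348678 = 0.0572546] × [0.297307] = 0.0170222
  p_II = [C(9,4)·0.55^4·0.45^5 = 126·0.0915063·0.0184528 = 0.212757] × [0.0406926] = 0.00865764
  p_III = [C(9,4)·0.80^4·0.20^5 = 126·0.4096·0.00032 = 0.0165151] × [0.000294912] = 4.87049e-06
Multiply by the mixture weights:
  π_I·p_I = 0.33 × 0.0170222 = 0.00561732
  π_II·p_II = 0.45 × 0.00865764 = 0.00389594
  π_III·p_III = 0.22 × 4.87049e-06 = 1.07151e-06
Evidence: 0.00561732 + 0.00389594 + 1.07151e-06 = 0.00951432
So the posterior for Supplier I is 0.00561732 / 0.00951432 ≈ 0.5904.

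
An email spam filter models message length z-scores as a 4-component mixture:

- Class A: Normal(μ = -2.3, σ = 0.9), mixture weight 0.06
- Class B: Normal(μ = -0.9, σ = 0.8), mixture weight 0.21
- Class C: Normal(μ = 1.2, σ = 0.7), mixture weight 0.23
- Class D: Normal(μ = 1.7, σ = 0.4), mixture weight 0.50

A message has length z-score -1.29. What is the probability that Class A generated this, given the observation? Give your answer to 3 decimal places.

Posterior ∝ prior × likelihood, so P(k | x) ∝ π_k f_k(x); normalise over all components.
Component likelihoods at x = -1.29:
  f_A = (1/(0.9·√(2π)))·exp(−(-1.29−-2.3)²/(2·0.9²)) = 0.443269·exp(-0.62969) = 0.236154
  f_B = (1/(0.8·√(2π)))·exp(−(-1.29−-0.9)²/(2·0.8²)) = 0.498678·exp(-0.11883) = 0.442806
  f_C = (1/(0.7·√(2π)))·exp(−(-1.29−1.2)²/(2·0.7²)) = 0.569918·exp(-6.32663) = 0.00101904
  f_D = (1/(0.4·√(2π)))·exp(−(-1.29−1.7)²/(2·0.4²)) = 0.997356·exp(-27.93781) = 7.33858e-13
Multiply by the mixture weights:
  π_A·f_A = 0.06 × 0.236154 = 0.0141693
  π_B·f_B = 0.21 × 0.442806 = 0.0929893
  π_C·f_C = 0.23 × 0.00101904 = 0.000234379
  π_D·f_D = 0.50 × 7.33858e-13 = 3.66929e-13
Denominator: 0.0141693 + 0.0929893 + 0.000234379 + 3.66929e-13 = 0.107393
P(Class A | data) = 0.0141693 / 0.107393 ≈ 0.132

0.132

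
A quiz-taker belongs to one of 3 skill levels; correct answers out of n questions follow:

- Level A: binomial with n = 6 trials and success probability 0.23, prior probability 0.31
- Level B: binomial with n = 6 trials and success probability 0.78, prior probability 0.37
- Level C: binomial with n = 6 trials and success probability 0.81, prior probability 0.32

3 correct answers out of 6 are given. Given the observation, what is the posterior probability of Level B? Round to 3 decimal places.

0.393

Apply Bayes' rule: the posterior for each component is proportional to its prior times its likelihood at x.
Component likelihoods at x = 3 correct answers out of 6:
  p_A = C(6,3)·0.23^3·0.77^3 = 20·0.012167·0.456533 = 0.111093
  p_B = C(6,3)·0.78^3·0.22^3 = 20·0.474552·0.010648 = 0.101061
  p_C = C(6,3)·0.81^3·0.19^3 = 20·0.531441·0.006859 = 0.0729031
Multiply by the mixture weights:
  π_A·p_A = 0.31 × 0.111093 = 0.0344387
  π_B·p_B = 0.37 × 0.101061 = 0.0373924
  π_C·p_C = 0.32 × 0.0729031 = 0.023329
Normaliser: 0.0344387 + 0.0373924 + 0.023329 = 0.0951602
Responsibility of Level B: 0.0373924 / 0.0951602 ≈ 0.393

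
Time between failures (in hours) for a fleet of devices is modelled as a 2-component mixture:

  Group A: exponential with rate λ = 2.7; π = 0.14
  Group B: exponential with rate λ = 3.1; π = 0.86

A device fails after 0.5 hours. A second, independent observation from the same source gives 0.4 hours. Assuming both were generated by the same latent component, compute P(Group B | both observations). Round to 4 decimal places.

By Bayes' theorem, P(k | x) = w_k f_k(x) / Σ_j w_j f_j(x).
Since both observations come from the same component, the likelihood for component k is f_k(x₁)·f_k(x₂).
  f_A = [0.699949] × [0.916908] = 0.641789
  f_B = [0.657969] × [0.897091] = 0.590258
Multiply by the mixture weights:
  w_A·f_A = 0.14 × 0.641789 = 0.0898504
  w_B·f_B = 0.86 × 0.590258 = 0.507622
Normaliser: 0.0898504 + 0.507622 = 0.597472
Responsibility of Group B: 0.507622 / 0.597472 ≈ 0.8496

0.8496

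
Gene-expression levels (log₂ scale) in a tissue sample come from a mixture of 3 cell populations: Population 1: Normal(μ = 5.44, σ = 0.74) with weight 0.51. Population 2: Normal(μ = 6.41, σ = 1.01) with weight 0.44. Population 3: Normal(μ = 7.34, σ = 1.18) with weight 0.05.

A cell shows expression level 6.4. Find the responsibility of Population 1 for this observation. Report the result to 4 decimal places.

P(component k | x) = π_k·f_k(x) / marginal(x), where marginal(x) = Σ_j π_j·f_j(x).
Normal densities:
  f_1 = 0.232393
  f_2 = 0.394973
  f_3 = 0.246167
Unnormalised posteriors:
  π_1·f_1 = 0.51 × 0.232393 = 0.118521
  π_2·f_2 = 0.44 × 0.394973 = 0.173788
  π_3·f_3 = 0.05 × 0.246167 = 0.0123083
Evidence: 0.118521 + 0.173788 + 0.0123083 = 0.304617
So the posterior for Population 1 is 0.118521 / 0.304617 ≈ 0.3891.

0.3891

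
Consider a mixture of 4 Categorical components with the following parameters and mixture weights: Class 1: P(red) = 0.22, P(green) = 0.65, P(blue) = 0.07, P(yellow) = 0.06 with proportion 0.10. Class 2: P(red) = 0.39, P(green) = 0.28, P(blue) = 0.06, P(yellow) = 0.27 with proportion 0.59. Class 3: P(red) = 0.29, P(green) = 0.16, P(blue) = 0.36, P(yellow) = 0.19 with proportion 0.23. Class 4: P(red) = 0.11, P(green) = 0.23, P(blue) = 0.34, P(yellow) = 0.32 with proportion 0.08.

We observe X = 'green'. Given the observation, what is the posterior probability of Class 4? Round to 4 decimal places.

By Bayes' theorem, P(k | x) = P(Z=k) f_k(x) / Σ_j P(Z=j) f_j(x).
Component likelihoods at x = 'green':
  f_1 = P(green | comp) = 0.65
  f_2 = P(green | comp) = 0.28
  f_3 = P(green | comp) = 0.16
  f_4 = P(green | comp) = 0.23
Multiply by the mixture weights:
  P(Z=1)·f_1 = 0.10 × 0.65 = 0.065
  P(Z=2)·f_2 = 0.59 × 0.28 = 0.1652
  P(Z=3)·f_3 = 0.23 × 0.16 = 0.0368
  P(Z=4)·f_4 = 0.08 × 0.23 = 0.0184
Denominator: 0.065 + 0.1652 + 0.0368 + 0.0184 = 0.2854
Responsibility of Class 4: 0.0184 / 0.2854 ≈ 0.0645

0.0645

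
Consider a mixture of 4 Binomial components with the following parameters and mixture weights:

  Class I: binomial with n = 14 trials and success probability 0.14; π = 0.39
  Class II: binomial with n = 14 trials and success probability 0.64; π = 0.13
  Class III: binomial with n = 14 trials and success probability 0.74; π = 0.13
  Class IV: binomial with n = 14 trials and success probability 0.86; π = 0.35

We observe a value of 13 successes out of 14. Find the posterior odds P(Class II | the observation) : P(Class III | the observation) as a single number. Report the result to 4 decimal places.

0.2097

Only the two components matter; the odds are (P(Z=i) f_i(x)) / (P(Z=j) f_j(x)).
Binomial probabilities:
  L_I = C(14,13)·0.14^13·0.86^1 = 14·7.93715e-12·0.86 = 9.55633e-11
  L_II = C(14,13)·0.64^13·0.36^1 = 14·0.00302231·0.36 = 0.0152325
  L_III = C(14,13)·0.74^13·0.26^1 = 14·0.0199532·0.26 = 0.0726296
  L_IV = C(14,13)·0.86^13·0.14^1 = 14·0.14076·0.14 = 0.27589
Posterior odds = (P(Z=II)·L_II) / (P(Z=III)·L_III) = (0.13·0.0152325) / (0.13·0.0726296) = 0.00198022 / 0.00944185 ≈ 0.2097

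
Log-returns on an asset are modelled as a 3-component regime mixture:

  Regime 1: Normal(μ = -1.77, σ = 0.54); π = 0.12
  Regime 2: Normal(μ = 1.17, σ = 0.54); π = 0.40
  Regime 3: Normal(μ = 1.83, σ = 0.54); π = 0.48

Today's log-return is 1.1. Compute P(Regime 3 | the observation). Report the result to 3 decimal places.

Apply Bayes' rule: the posterior for each component is proportional to its prior times its likelihood at x.
Evaluate each component's likelihood at the observed value:
  f_1 = 5.42878e-07
  f_2 = 0.732601
  f_3 = 0.296264
Multiply by the mixture weights:
  π_1·f_1 = 0.12 × 5.42878e-07 = 6.51454e-08
  π_2·f_2 = 0.40 × 0.732601 = 0.29304
  π_3·f_3 = 0.48 × 0.296264 = 0.142207
Denominator: 6.51454e-08 + 0.29304 + 0.142207 = 0.435247
So the posterior for Regime 3 is 0.142207 / 0.435247 ≈ 0.327.

0.327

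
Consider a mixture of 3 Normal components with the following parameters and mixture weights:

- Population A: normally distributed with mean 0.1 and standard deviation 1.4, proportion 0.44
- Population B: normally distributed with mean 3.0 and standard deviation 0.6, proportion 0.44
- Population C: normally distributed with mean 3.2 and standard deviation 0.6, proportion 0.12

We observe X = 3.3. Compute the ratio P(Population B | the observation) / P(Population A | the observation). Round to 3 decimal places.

Posterior odds = (π_i f_i(x)) / (π_j f_j(x)); the normalising sum cancels.
Normal densities:
  L_A = (1/(1.4·√(2π)))·exp(−(3.3−0.1)²/(2·1.4²)) = 0.284959·exp(-2.61224) = 0.0209073
  L_B = (1/(0.6·√(2π)))·exp(−(3.3−3.0)²/(2·0.6²)) = 0.664904·exp(-0.12500) = 0.586776
  L_C = (1/(0.6·√(2π)))·exp(−(3.3−3.2)²/(2·0.6²)) = 0.664904·exp(-0.01389) = 0.655733
0.258181 / 0.00919922 ≈ 28.066

28.066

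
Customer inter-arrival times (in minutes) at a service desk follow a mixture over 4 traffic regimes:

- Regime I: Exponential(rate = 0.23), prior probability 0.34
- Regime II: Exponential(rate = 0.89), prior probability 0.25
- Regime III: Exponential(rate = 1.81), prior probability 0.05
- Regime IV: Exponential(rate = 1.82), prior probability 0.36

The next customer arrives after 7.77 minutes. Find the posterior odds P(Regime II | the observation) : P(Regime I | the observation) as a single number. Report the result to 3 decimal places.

Posterior odds = (π_i f_i(x)) / (π_j f_j(x)); the normalising sum cancels.
Component likelihoods at x = 7.77 minutes:
  f_I = 0.0385124
  f_II = 0.00088331
  f_III = 1.41218e-06
  f_IV = 1.31383e-06
Odds = (0.25/0.34) × (0.00088331/0.0385124) = 0.735294 × 0.0229358 ≈ 0.017

0.017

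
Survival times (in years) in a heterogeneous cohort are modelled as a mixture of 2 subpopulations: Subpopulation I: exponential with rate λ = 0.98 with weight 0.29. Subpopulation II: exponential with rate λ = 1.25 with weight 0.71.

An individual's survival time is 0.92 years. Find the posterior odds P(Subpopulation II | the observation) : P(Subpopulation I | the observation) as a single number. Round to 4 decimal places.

The posterior odds equal the prior odds times the likelihood ratio: (π_i/π_j)·(f_i(x)/f_j(x)).
Exponential densities:
  p_I = 0.98·e^(−0.98·0.92) = 0.98·e^(−0.9016) = 0.397801
  p_II = 1.25·e^(−1.25·0.92) = 1.25·e^(−1.1500) = 0.395796
Odds = (0.71/0.29) × (0.395796/0.397801) = 2.44828 × 0.994959 ≈ 2.4359

2.4359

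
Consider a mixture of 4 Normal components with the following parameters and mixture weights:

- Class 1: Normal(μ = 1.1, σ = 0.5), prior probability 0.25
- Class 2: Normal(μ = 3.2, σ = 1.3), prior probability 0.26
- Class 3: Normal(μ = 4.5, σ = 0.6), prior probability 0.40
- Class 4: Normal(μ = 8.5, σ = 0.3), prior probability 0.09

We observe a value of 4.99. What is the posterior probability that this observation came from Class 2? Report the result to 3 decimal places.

0.140

By Bayes' theorem, P(k | x) = w_k f_k(x) / Σ_j w_j f_j(x).
Component likelihoods at x = 4.99:
  L_1 = (1/(0.5·√(2π)))·exp(−(4.99−1.1)²/(2·0.5²)) = 0.797885·exp(-30.26420) = 5.73278e-14
  L_2 = (1/(1.3·√(2π)))·exp(−(4.99−3.2)²/(2·1.3²)) = 0.306879·exp(-0.94796) = 0.118925
  L_3 = (1/(0.6·√(2π)))·exp(−(4.99−4.5)²/(2·0.6²)) = 0.664904·exp(-0.33347) = 0.476358
  L_4 = (1/(0.3·√(2π)))·exp(−(4.99−8.5)²/(2·0.3²)) = 1.329808·exp(-68.44500) = 2.50324e-30
Prior × likelihood for each component:
  w_1·L_1 = 0.25 × 5.73278e-14 = 1.43319e-14
  w_2·L_2 = 0.26 × 0.118925 = 0.0309205
  w_3·L_3 = 0.40 × 0.476358 = 0.190543
  w_4·L_4 = 0.09 × 2.50324e-30 = 2.25292e-31
Marginal: 1.43319e-14 + 0.0309205 + 0.190543 + 2.25292e-31 = 0.221464
P(Class 2 | 4.99) = 0.0309205 / 0.221464 ≈ 0.140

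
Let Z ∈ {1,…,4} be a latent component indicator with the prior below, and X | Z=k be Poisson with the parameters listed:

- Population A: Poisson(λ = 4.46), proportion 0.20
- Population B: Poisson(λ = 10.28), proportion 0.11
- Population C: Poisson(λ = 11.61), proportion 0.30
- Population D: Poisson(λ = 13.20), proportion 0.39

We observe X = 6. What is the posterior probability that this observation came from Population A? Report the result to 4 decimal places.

0.5492

Apply Bayes' rule: the posterior for each component is proportional to its prior times its likelihood at x.
Evaluate each component's likelihood at the observed value:
  p_A = e^(−4.46)·4.46^6/6! = 0.126393
  p_B = e^(−10.28)·10.28^6/6! = 0.0562444
  p_C = e^(−11.61)·11.61^6/6! = 0.0308675
  p_D = e^(−13.20)·13.20^6/6! = 0.0135964
Unnormalised posteriors:
  π_A·p_A = 0.20 × 0.126393 = 0.0252786
  π_B·p_B = 0.11 × 0.0562444 = 0.00618688
  π_C·p_C = 0.30 × 0.0308675 = 0.00926026
  π_D·p_D = 0.39 × 0.0135964 = 0.0053026
Evidence: 0.0252786 + 0.00618688 + 0.00926026 + 0.0053026 = 0.0460283
P(Population A | data) ≈ 0.5492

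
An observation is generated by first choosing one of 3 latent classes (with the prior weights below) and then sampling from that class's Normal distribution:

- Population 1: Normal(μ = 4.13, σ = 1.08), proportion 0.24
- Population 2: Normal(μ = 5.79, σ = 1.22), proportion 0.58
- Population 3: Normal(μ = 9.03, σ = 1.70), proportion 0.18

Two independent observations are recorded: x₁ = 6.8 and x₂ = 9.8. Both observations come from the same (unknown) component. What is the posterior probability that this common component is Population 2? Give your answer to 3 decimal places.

0.050

By Bayes' theorem, P(k | x) = P(Z=k) f_k(x) / Σ_j P(Z=j) f_j(x).
Since both observations come from the same component, the likelihood for component k is f_k(x₁)·f_k(x₂).
  p_1 = [(1/(1.08·√(2π)))·exp(−(6.8−4.13)²/(2·1.08²)) = 0.369391·exp(-3.05594) = 0.0173903] × [3.82266e-07] = 6.64773e-09
  p_2 = [(1/(1.22·√(2π)))·exp(−(6.8−5.79)²/(2·1.22²)) = 0.327002·exp(-0.34268) = 0.232126] × [0.00147426] = 0.000342216
  p_3 = [(1/(1.70·√(2π)))·exp(−(6.8−9.03)²/(2·1.70²)) = 0.234672·exp(-0.86036) = 0.0992682] × [0.211793] = 0.0210243
Multiply by the mixture weights:
  P(Z=1)·p_1 = 0.24 × 6.64773e-09 = 1.59546e-09
  P(Z=2)·p_2 = 0.58 × 0.000342216 = 0.000198485
  P(Z=3)·p_3 = 0.18 × 0.0210243 = 0.00378438
Sum: 1.59546e-09 + 0.000198485 + 0.00378438 = 0.00398287
P(Population 2 | x₁, x₂) ≈ 0.050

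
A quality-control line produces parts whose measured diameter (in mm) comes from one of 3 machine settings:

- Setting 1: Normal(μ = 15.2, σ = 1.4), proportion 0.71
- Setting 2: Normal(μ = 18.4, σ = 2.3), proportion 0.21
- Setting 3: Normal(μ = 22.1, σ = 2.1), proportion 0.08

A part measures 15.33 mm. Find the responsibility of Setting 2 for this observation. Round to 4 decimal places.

The responsibility of component k is π_k f_k(x) divided by Σ_j π_j f_j(x).
Component likelihoods at x = 15.33 mm:
  f_1 = 0.283733
  f_2 = 0.071171
  f_3 = 0.0010517
Multiply by the mixture weights:
  π_1·f_1 = 0.71 × 0.283733 = 0.20145
  π_2·f_2 = 0.21 × 0.071171 = 0.0149459
  π_3·f_3 = 0.08 × 0.0010517 = 8.41358e-05
Evidence: 0.20145 + 0.0149459 + 8.41358e-05 = 0.21648
Responsibility of Setting 2: 0.0149459 / 0.21648 ≈ 0.0690

0.0690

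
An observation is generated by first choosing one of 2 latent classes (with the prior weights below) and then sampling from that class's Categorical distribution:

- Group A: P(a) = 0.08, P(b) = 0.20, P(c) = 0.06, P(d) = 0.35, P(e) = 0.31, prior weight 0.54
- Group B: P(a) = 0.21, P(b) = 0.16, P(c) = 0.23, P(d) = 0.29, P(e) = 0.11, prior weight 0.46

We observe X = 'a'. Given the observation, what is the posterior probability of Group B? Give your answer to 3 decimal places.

Posterior ∝ prior × likelihood, so P(k | x) ∝ w_k f_k(x); normalise over all components.
Categorical probabilities:
  p_A = 0.08
  p_B = 0.21
Weight by the priors:
  w_A·p_A = 0.54 × 0.08 = 0.0432
  w_B·p_B = 0.46 × 0.21 = 0.0966
Marginal: 0.0432 + 0.0966 = 0.1398
So the posterior for Group B is 0.0966 / 0.1398 ≈ 0.691.

0.691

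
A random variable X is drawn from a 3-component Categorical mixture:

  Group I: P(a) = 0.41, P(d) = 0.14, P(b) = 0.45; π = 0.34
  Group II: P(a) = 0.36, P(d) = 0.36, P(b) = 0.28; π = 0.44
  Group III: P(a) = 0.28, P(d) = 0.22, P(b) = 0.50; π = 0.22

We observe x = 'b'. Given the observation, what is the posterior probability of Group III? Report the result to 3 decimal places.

P(component k | x) = π_k·f_k(x) / marginal(x), where marginal(x) = Σ_j π_j·f_j(x).
Evaluate each component's likelihood at the observed value:
  L_I = 0.45
  L_II = 0.28
  L_III = 0.5
Weight by the priors:
  π_I·L_I = 0.34 × 0.45 = 0.153
  π_II·L_II = 0.44 × 0.28 = 0.1232
  π_III·L_III = 0.22 × 0.5 = 0.11
Marginal: 0.153 + 0.1232 + 0.11 = 0.3862
P(Group III | data) ≈ 0.285

0.285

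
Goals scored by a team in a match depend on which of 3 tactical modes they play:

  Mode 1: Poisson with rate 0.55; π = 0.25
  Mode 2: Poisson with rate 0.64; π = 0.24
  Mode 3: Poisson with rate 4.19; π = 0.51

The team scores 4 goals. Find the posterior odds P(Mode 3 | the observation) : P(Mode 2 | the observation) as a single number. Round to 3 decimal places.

112.137

Posterior odds = (π_i f_i(x)) / (π_j f_j(x)); the normalising sum cancels.
Evaluate each component's likelihood at the observed value:
  f_1 = 0.00219977
  f_2 = 0.00368604
  f_3 = 0.194514
Odds = (0.51/0.24) × (0.194514/0.00368604) = 2.125 × 52.7704 ≈ 112.137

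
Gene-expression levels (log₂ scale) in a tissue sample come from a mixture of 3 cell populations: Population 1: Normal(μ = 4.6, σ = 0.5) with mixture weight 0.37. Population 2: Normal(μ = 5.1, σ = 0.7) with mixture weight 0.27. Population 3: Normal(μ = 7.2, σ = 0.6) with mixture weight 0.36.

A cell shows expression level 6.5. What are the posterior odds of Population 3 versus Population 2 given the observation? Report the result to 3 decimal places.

5.820

Posterior odds = (π_i f_i(x)) / (π_j f_j(x)); the normalising sum cancels.
Evaluate each component's likelihood at the observed value:
  f_1 = 0.000583894
  f_2 = 0.07713
  f_3 = 0.336664
Posterior odds = (π_3·f_3) / (π_2·f_2) = (0.36·0.336664) / (0.27·0.07713) = 0.121199 / 0.0208251 ≈ 5.820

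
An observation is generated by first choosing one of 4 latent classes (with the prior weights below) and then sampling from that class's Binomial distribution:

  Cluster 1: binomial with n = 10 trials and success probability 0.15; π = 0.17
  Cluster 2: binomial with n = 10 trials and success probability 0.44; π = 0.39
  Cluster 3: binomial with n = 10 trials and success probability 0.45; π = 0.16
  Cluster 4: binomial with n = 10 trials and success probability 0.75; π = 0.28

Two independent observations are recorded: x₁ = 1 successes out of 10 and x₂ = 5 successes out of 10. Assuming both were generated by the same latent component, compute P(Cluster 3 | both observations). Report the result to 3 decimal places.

0.228

The responsibility of component k is P(Z=k) f_k(x) divided by Σ_j P(Z=j) f_j(x).
Since both observations come from the same component, the likelihood for component k is f_k(x₁)·f_k(x₂).
  p_1 = [C(10,1)·0.15^1·0.85^9 = 10·0.15·0.231617 = 0.347425] × [0.00849086] = 0.00294994
  p_2 = [C(10,1)·0.44^1·0.56^9 = 10·0.44·0.00541617 = 0.0238311] × [0.228878] = 0.00545443
  p_3 = [C(10,1)·0.45^1·0.55^9 = 10·0.45·0.00460537 = 0.0207241] × [0.234033] = 0.00485013
  p_4 = [C(10,1)·0.75^1·0.25^9 = 10·0.75·3.8147e-06 = 2.86102e-05] × [0.0583992] = 1.67081e-06
Weight by the priors:
  P(Z=1)·p_1 = 0.17 × 0.00294994 = 0.00050149
  P(Z=2)·p_2 = 0.39 × 0.00545443 = 0.00212723
  P(Z=3)·p_3 = 0.16 × 0.00485013 = 0.000776021
  P(Z=4)·p_4 = 0.28 × 1.67081e-06 = 4.67828e-07
Evidence: 0.00050149 + 0.00212723 + 0.000776021 + 4.67828e-07 = 0.0034052
So the posterior for Cluster 3 is 0.000776021 / 0.0034052 ≈ 0.228.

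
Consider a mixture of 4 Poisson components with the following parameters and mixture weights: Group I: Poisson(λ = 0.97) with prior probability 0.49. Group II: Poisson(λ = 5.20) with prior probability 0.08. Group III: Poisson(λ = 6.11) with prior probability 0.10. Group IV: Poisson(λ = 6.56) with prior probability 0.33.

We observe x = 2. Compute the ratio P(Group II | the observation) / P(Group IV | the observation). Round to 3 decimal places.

Since P(k|x) ∝ P(Z=k) f_k(x), the posterior odds are P(Z=i) f_i(x) / (P(Z=j) f_j(x)).
Component likelihoods at x = 2:
  L_I = e^(−0.97)·0.97^2/2! = 0.17834
  L_II = e^(−5.20)·5.20^2/2! = 0.074584
  L_III = e^(−6.11)·6.11^2/2! = 0.0414489
  L_IV = e^(−6.56)·6.56^2/2! = 0.0304653
Odds = (0.08/0.33) × (0.074584/0.0304653) = 0.242424 × 2.44816 ≈ 0.593

0.593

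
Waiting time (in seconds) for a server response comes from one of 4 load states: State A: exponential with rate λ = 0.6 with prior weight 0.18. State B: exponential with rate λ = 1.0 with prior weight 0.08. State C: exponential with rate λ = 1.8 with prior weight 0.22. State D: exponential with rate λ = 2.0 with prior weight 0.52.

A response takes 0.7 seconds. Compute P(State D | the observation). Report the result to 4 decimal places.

0.5349

Apply Bayes' rule: the posterior for each component is proportional to its prior times its likelihood at x.
Evaluate each component's likelihood at the observed value:
  L_A = 0.394228
  L_B = 0.496585
  L_C = 0.510577
  L_D = 0.493194
Unnormalised posteriors:
  π_A·L_A = 0.18 × 0.394228 = 0.0709611
  π_B·L_B = 0.08 × 0.496585 = 0.0397268
  π_C·L_C = 0.22 × 0.510577 = 0.112327
  π_D·L_D = 0.52 × 0.493194 = 0.256461
Sum: 0.0709611 + 0.0397268 + 0.112327 + 0.256461 = 0.479476
So the posterior for State D is 0.256461 / 0.479476 ≈ 0.5349.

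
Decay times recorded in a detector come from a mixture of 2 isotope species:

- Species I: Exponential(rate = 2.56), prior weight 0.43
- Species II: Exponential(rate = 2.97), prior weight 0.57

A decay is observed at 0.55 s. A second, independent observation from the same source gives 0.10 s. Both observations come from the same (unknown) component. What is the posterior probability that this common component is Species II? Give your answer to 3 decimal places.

0.577

By Bayes' theorem, P(k | x) = π_k f_k(x) / Σ_j π_j f_j(x).
Since both observations come from the same component, the likelihood for component k is f_k(x₁)·f_k(x₂).
  f_I = [0.626258] × [1.9818] = 1.24112
  f_II = [0.579878] × [2.20684] = 1.2797
Unnormalised posteriors:
  π_I·f_I = 0.43 × 1.24112 = 0.533682
  π_II·f_II = 0.57 × 1.2797 = 0.729428
Evidence: 0.533682 + 0.729428 = 1.26311
So the posterior for Species II is 0.729428 / 1.26311 ≈ 0.577.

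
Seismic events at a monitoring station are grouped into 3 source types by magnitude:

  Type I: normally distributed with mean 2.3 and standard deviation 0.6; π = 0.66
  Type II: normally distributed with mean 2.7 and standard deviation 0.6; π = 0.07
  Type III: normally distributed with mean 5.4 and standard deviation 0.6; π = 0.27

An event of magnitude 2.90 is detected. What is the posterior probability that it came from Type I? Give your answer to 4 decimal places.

0.8580

By Bayes' theorem, P(k | x) = w_k f_k(x) / Σ_j w_j f_j(x).
Normal densities:
  L_I = 0.403285
  L_II = 0.628972
  L_III = 0.000112938
Prior × likelihood for each component:
  w_I·L_I = 0.66 × 0.403285 = 0.266168
  w_II·L_II = 0.07 × 0.628972 = 0.044028
  w_III·L_III = 0.27 × 0.000112938 = 3.04934e-05
Evidence: 0.266168 + 0.044028 + 3.04934e-05 = 0.310226
P(Type I | x) ≈ 0.8580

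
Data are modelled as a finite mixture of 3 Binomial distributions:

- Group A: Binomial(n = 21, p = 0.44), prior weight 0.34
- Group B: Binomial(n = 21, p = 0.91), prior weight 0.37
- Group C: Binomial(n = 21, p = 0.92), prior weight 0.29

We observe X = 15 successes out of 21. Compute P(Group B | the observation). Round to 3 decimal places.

0.410

Posterior ∝ prior × likelihood, so P(k | x) ∝ P(Z=k) f_k(x); normalise over all components.
Evaluate each component's likelihood at the observed value:
  p_A = 0.00750637
  p_B = 0.0070079
  p_C = 0.00407258
Multiply by the mixture weights:
  P(Z=A)·p_A = 0.34 × 0.00750637 = 0.00255217
  P(Z=B)·p_B = 0.37 × 0.0070079 = 0.00259292
  P(Z=C)·p_C = 0.29 × 0.00407258 = 0.00118105
Denominator: 0.00255217 + 0.00259292 + 0.00118105 = 0.00632614
P(Group B | the observation) = 0.00259292 / 0.00632614 ≈ 0.410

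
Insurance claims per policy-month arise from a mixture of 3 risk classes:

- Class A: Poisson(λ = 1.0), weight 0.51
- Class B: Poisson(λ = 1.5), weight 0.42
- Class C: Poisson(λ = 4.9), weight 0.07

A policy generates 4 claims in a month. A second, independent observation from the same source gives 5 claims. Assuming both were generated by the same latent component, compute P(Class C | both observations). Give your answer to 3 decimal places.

0.879

P(component k | x) = P(Z=k)·f_k(x) / marginal(x), where marginal(x) = Σ_j P(Z=j)·f_j(x).
Since both observations come from the same component, the likelihood for component k is f_k(x₁)·f_k(x₂).
  p_A = [0.0153283] × [0.00306566] = 4.69914e-05
  p_B = [0.0470665] × [0.01412] = 0.000664577
  p_C = [0.178867] × [0.17529] = 0.0313535
Prior × likelihood for each component:
  P(Z=A)·p_A = 0.51 × 4.69914e-05 = 2.39656e-05
  P(Z=B)·p_B = 0.42 × 0.000664577 = 0.000279122
  P(Z=C)·p_C = 0.07 × 0.0313535 = 0.00219475
Evidence: 2.39656e-05 + 0.000279122 + 0.00219475 = 0.00249783
P(Class C | x₁, x₂) = 0.00219475 / 0.00249783 ≈ 0.879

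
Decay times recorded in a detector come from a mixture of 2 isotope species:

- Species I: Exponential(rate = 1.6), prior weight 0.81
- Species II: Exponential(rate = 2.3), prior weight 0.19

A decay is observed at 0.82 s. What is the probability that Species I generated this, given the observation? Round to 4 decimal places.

Posterior ∝ prior × likelihood, so P(k | x) ∝ w_k f_k(x); normalise over all components.
Evaluate each component's likelihood at the observed value:
  f_I = 1.6·e^(−1.6·0.82) = 1.6·e^(−1.3120) = 0.43085
  f_II = 2.3·e^(−2.3·0.82) = 2.3·e^(−1.8860) = 0.348858
Unnormalised posteriors:
  w_I·f_I = 0.81 × 0.43085 = 0.348988
  w_II·f_II = 0.19 × 0.348858 = 0.066283
Denominator: 0.348988 + 0.066283 = 0.415271
P(Species I | the observation) = 0.348988 / 0.415271 ≈ 0.8404

0.8404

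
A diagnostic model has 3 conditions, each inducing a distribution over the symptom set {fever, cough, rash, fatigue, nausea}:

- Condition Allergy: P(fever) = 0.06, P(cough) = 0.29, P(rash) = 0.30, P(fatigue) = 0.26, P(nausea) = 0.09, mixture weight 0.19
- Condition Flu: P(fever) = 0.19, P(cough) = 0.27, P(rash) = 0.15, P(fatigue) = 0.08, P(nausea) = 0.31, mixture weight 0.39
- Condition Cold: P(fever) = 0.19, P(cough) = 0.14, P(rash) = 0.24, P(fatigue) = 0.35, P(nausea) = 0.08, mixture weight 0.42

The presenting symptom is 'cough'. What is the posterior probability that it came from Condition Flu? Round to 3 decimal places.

0.480

P(component k | x) = w_k·f_k(x) / marginal(x), where marginal(x) = Σ_j w_j·f_j(x).
Evaluate each component's likelihood at the observed value:
  L_Allergy = P(cough | comp) = 0.29
  L_Flu = P(cough | comp) = 0.27
  L_Cold = P(cough | comp) = 0.14
Weight by the priors:
  w_Allergy·L_Allergy = 0.19 × 0.29 = 0.0551
  w_Flu·L_Flu = 0.39 × 0.27 = 0.1053
  w_Cold·L_Cold = 0.42 × 0.14 = 0.0588
Normaliser: 0.0551 + 0.1053 + 0.0588 = 0.2192
P(Condition Flu | 'cough') = 0.1053 / 0.2192 ≈ 0.480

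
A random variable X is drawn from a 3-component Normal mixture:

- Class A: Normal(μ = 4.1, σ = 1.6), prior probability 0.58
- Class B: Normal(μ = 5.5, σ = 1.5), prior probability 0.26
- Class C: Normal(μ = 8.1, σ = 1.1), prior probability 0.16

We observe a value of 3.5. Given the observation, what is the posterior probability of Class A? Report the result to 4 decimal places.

0.8258

Posterior ∝ prior × likelihood, so P(k | x) ∝ π_k f_k(x); normalise over all components.
Component likelihoods at x = 3.5:
  p_A = 0.232409
  p_B = 0.10934
  p_C = 5.78273e-05
Multiply by the mixture weights:
  π_A·p_A = 0.58 × 0.232409 = 0.134797
  π_B·p_B = 0.26 × 0.10934 = 0.0284284
  π_C·p_C = 0.16 × 5.78273e-05 = 9.25236e-06
Marginal: 0.134797 + 0.0284284 + 9.25236e-06 = 0.163235
Responsibility of Class A: 0.134797 / 0.163235 ≈ 0.8258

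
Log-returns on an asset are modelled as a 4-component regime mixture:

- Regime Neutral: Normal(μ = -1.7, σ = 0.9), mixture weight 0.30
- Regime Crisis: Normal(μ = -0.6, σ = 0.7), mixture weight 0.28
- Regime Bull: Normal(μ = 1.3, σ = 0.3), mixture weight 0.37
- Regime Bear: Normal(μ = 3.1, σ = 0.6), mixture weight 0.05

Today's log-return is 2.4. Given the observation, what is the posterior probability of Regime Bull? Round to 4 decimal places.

0.0340

By Bayes' theorem, P(k | x) = P(Z=k) f_k(x) / Σ_j P(Z=j) f_j(x).
Normal densities:
  L_Neutral = (1/(0.9·√(2π)))·exp(−(2.4−-1.7)²/(2·0.9²)) = 0.443269·exp(-10.37654) = 1.38099e-05
  L_Crisis = (1/(0.7·√(2π)))·exp(−(2.4−-0.6)²/(2·0.7²)) = 0.569918·exp(-9.18367) = 5.8532e-05
  L_Bull = (1/(0.3·√(2π)))·exp(−(2.4−1.3)²/(2·0.3²)) = 1.329808·exp(-6.72222) = 0.0016009
  L_Bear = (1/(0.6·√(2π)))·exp(−(2.4−3.1)²/(2·0.6²)) = 0.664904·exp(-0.68056) = 0.336664
Multiply by the mixture weights:
  P(Z=Neutral)·L_Neutral = 0.30 × 1.38099e-05 = 4.14298e-06
  P(Z=Crisis)·L_Crisis = 0.28 × 5.8532e-05 = 1.6389e-05
  P(Z=Bull)·L_Bull = 0.37 × 0.0016009 = 0.000592334
  P(Z=Bear)·L_Bear = 0.05 × 0.336664 = 0.0168332
Normaliser: 4.14298e-06 + 1.6389e-05 + 0.000592334 + 0.0168332 = 0.0174461
P(Regime Bull | x) = 0.000592334 / 0.0174461 ≈ 0.0340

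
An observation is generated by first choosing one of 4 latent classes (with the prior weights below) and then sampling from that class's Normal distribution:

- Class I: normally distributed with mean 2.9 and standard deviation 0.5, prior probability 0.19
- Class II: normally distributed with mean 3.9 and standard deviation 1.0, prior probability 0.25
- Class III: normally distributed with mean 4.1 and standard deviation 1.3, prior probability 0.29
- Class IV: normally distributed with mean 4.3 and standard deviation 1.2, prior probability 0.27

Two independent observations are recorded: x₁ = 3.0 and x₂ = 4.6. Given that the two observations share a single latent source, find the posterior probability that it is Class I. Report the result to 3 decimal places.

P(component k | x) = π_k·f_k(x) / marginal(x), where marginal(x) = Σ_j π_j·f_j(x).
Since both observations come from the same component, the likelihood for component k is f_k(x₁)·f_k(x₂).
  f_I = [0.782085] × [0.00246444] = 0.0019274
  f_II = [0.266085] × [0.312254] = 0.0830862
  f_III = [0.214533] × [0.285] = 0.0611419
  f_IV = [0.184877] × [0.322223] = 0.0595716
Prior × likelihood for each component:
  π_I·f_I = 0.19 × 0.0019274 = 0.000366206
  π_II·f_II = 0.25 × 0.0830862 = 0.0207715
  π_III·f_III = 0.29 × 0.0611419 = 0.0177311
  π_IV·f_IV = 0.27 × 0.0595716 = 0.0160843
Evidence: 0.000366206 + 0.0207715 + 0.0177311 + 0.0160843 = 0.0549532
Responsibility of Class I: 0.000366206 / 0.0549532 ≈ 0.007

0.007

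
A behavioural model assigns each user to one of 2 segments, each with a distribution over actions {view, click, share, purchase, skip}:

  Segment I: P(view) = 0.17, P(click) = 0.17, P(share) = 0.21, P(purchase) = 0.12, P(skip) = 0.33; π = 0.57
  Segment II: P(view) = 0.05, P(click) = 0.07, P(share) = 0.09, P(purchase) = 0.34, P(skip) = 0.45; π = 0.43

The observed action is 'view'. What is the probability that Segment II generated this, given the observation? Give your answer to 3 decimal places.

Apply Bayes' rule: the posterior for each component is proportional to its prior times its likelihood at x.
Evaluate each component's likelihood at the observed value:
  L_I = 0.17
  L_II = 0.05
Prior × likelihood for each component:
  P(Z=I)·L_I = 0.57 × 0.17 = 0.0969
  P(Z=II)·L_II = 0.43 × 0.05 = 0.0215
Sum: 0.0969 + 0.0215 = 0.1184
Responsibility of Segment II: 0.0215 / 0.1184 ≈ 0.182

0.182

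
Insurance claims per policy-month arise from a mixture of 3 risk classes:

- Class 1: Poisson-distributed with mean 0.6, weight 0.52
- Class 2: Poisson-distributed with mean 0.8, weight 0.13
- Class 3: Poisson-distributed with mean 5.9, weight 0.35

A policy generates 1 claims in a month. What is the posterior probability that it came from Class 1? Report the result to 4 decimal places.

By Bayes' theorem, P(k | x) = w_k f_k(x) / Σ_j w_j f_j(x).
Evaluate each component's likelihood at the observed value:
  L_1 = 0.329287
  L_2 = 0.359463
  L_3 = 0.0161627
Unnormalised posteriors:
  w_1·L_1 = 0.52 × 0.329287 = 0.171229
  w_2·L_2 = 0.13 × 0.359463 = 0.0467302
  w_3·L_3 = 0.35 × 0.0161627 = 0.00565695
Denominator: 0.171229 + 0.0467302 + 0.00565695 = 0.223616
P(Class 1 | 1 claims) ≈ 0.7657

0.7657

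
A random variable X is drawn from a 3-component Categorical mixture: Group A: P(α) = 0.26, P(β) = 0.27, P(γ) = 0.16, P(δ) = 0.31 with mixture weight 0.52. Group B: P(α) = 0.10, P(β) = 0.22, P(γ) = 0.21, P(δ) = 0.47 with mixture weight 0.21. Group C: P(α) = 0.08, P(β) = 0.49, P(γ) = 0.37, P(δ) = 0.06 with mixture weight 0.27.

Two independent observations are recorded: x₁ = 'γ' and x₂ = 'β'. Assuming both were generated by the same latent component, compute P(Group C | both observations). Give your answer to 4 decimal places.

0.6035

Apply Bayes' rule: the posterior for each component is proportional to its prior times its likelihood at x.
Since both observations come from the same component, the likelihood for component k is f_k(x₁)·f_k(x₂).
  f_A = [P(γ | comp) = 0.16] × [0.27] = 0.0432
  f_B = [P(γ | comp) = 0.21] × [0.22] = 0.0462
  f_C = [P(γ | comp) = 0.37] × [0.49] = 0.1813
Weight by the priors:
  w_A·f_A = 0.52 × 0.0432 = 0.022464
  w_B·f_B = 0.21 × 0.0462 = 0.009702
  w_C·f_C = 0.27 × 0.1813 = 0.048951
Marginal: 0.022464 + 0.009702 + 0.048951 = 0.081117
Responsibility of Group C: 0.048951 / 0.081117 ≈ 0.6035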